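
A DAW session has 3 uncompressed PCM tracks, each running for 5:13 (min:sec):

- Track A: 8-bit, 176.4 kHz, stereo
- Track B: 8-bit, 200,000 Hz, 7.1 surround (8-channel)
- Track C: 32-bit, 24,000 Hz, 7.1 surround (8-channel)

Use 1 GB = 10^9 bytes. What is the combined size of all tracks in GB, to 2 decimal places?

0.85 GB

5:13 (min:sec) = 313 s.
Track A: 176,400 × 313 × 1 × 2 = 110,426,400 bytes.
Track B: 200,000 × 313 × 1 × 8 = 500,800,000 bytes.
Track C: 24,000 × 313 × 4 × 8 = 240,384,000 bytes.
Total = 851,610,400 bytes = 0.85 GB.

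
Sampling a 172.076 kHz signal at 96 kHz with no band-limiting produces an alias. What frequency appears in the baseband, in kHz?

19.924 kHz

Nyquist = 96,000/2 = 48,000 Hz; 172,076 Hz exceeds it.
Alias = |172,076 − 2×96,000| = |172,076 − 192,000| = 19,924 Hz = 19.924 kHz.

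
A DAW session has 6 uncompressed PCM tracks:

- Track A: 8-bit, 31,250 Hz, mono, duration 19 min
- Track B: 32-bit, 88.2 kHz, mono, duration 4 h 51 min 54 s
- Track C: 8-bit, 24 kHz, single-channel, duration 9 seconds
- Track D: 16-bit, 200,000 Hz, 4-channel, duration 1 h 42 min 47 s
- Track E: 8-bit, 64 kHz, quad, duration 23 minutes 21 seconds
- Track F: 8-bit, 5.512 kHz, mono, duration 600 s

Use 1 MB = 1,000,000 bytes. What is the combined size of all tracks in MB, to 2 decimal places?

16443.94 MB

Track A: 19 min = 1,140 s; 31,250 × 1,140 × 1 × 1 = 35,625,000 bytes.
Track B: 4 h 51 min 54 s = 17,514 s; 88,200 × 17,514 × 4 × 1 = 6,178,939,200 bytes.
Track C: 24,000 × 9 × 1 × 1 = 216,000 bytes.
Track D: 1 h 42 min 47 s = 6,167 s; 200,000 × 6,167 × 2 × 4 = 9,867,200,000 bytes.
Track E: 23 minutes 21 seconds = 1,401 s; 64,000 × 1,401 × 1 × 4 = 358,656,000 bytes.
Track F: 5,512 × 600 × 1 × 1 = 3,307,200 bytes.
Total = 16,443,943,400 bytes = 16443.94 MB.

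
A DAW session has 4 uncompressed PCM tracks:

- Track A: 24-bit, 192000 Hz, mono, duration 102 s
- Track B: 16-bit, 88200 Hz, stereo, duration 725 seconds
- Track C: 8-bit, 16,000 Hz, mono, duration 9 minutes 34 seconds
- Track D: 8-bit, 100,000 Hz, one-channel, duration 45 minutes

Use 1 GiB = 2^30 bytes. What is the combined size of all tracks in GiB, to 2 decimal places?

0.55 GiB

Track A: 192,000 × 102 × 3 × 1 = 58,752,000 bytes.
Track B: 88,200 × 725 × 2 × 2 = 255,780,000 bytes.
Track C: 9 minutes 34 seconds = 574 s; 16,000 × 574 × 1 × 1 = 9,184,000 bytes.
Track D: 45 minutes = 2,700 s; 100,000 × 2,700 × 1 × 1 = 270,000,000 bytes.
Total = 593,716,000 bytes = 0.55 GiB.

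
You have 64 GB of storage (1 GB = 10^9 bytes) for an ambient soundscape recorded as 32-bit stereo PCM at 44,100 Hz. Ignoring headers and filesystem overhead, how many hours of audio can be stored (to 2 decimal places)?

50.39 hours

Uncompressed byte rate = 44,100 × 4 × 2 = 352,800 bytes/s.
Capacity = 64 × 1,000,000,000 = 64,000,000,000 bytes.
64,000,000,000 / 352,800 ≈ 181405.9 s → 50.39 hours.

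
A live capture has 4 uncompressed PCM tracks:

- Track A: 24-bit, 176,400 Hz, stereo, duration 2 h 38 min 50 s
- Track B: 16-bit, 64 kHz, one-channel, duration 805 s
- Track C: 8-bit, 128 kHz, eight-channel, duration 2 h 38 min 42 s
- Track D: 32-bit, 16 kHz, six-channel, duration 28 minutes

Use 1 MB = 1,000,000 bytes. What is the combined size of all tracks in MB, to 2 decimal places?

20585.24 MB

Track A: 2 h 38 min 50 s = 9,530 s; 176,400 × 9,530 × 3 × 2 = 10,086,552,000 bytes.
Track B: 64,000 × 805 × 2 × 1 = 103,040,000 bytes.
Track C: 2 h 38 min 42 s = 9,522 s; 128,000 × 9,522 × 1 × 8 = 9,750,528,000 bytes.
Track D: 28 minutes = 1,680 s; 16,000 × 1,680 × 4 × 6 = 645,120,000 bytes.
Total = 20,585,240,000 bytes = 20585.24 MB.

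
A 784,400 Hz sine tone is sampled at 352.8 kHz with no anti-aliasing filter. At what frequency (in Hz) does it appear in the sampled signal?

Nyquist = 352,800/2 = 176,400 Hz; 784,400 Hz exceeds it.
Alias = |784,400 − 2×352,800| = |784,400 − 705,600| = 78,800 Hz.

78,800 Hz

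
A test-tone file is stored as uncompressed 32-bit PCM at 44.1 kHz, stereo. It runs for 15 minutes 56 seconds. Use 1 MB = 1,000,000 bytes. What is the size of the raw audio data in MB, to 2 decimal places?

337.28 MB

Duration = 15 minutes 56 seconds = 956 s.
Bytes = 44,100 samples/s × 956 s × 4 bytes/sample × 2 ch = 337,276,800 bytes.
337,276,800 / 1,000,000 = 337.28 MB.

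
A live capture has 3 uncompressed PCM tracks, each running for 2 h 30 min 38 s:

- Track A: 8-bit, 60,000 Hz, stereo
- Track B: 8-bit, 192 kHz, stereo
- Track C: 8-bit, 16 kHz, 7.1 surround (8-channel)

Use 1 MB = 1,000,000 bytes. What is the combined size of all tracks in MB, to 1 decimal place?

2 h 30 min 38 s = 9,038 s.
Track A: 60,000 × 9,038 × 1 × 2 = 1,084,560,000 bytes.
Track B: 192,000 × 9,038 × 1 × 2 = 3,470,592,000 bytes.
Track C: 16,000 × 9,038 × 1 × 8 = 1,156,864,000 bytes.
Total = 5,712,016,000 bytes = 5712.0 MB.

5712.0 MB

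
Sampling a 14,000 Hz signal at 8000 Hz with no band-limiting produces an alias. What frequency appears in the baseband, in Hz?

Nyquist = 8,000/2 = 4,000 Hz; 14,000 Hz exceeds it.
Alias = |14,000 − 2×8,000| = |14,000 − 16,000| = 2,000 Hz.

2,000 Hz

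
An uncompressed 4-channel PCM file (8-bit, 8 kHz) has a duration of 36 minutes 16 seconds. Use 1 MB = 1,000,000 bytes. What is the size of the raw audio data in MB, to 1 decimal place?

Duration = 36 minutes 16 seconds = 2,176 s.
Bytes = 8,000 samples/s × 2,176 s × 1 bytes/sample × 4 ch = 69,632,000 bytes.
69,632,000 / 1,000,000 = 69.6 MB.

69.6 MB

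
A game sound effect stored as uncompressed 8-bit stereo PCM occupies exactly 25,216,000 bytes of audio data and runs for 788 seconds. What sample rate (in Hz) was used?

Bytes = sample_rate × seconds × bytes_per_sample × channels.
sample_rate = 25,216,000 / (788 × 1 × 2) = 25,216,000 / 1,576 = 16,000 Hz.

16,000 Hz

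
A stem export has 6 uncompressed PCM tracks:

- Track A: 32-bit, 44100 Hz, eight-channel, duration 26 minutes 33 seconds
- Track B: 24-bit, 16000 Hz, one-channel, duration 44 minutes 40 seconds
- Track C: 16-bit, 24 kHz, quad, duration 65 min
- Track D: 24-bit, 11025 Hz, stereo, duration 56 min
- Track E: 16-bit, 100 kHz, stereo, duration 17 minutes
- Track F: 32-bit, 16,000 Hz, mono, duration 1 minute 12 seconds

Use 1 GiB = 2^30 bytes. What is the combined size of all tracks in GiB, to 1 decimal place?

3.5 GiB

Track A: 26 minutes 33 seconds = 1,593 s; 44,100 × 1,593 × 4 × 8 = 2,248,041,600 bytes.
Track B: 44 minutes 40 seconds = 2,680 s; 16,000 × 2,680 × 3 × 1 = 128,640,000 bytes.
Track C: 65 min = 3,900 s; 24,000 × 3,900 × 2 × 4 = 748,800,000 bytes.
Track D: 56 min = 3,360 s; 11,025 × 3,360 × 3 × 2 = 222,264,000 bytes.
Track E: 17 minutes = 1,020 s; 100,000 × 1,020 × 2 × 2 = 408,000,000 bytes.
Track F: 1 minute 12 seconds = 72 s; 16,000 × 72 × 4 × 1 = 4,608,000 bytes.
Total = 3,760,353,600 bytes = 3.5 GiB.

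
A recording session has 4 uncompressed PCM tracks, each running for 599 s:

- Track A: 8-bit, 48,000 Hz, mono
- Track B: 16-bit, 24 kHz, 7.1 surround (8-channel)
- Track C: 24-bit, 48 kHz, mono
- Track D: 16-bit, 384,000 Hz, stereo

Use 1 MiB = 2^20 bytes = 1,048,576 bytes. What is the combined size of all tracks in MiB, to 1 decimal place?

1206.5 MiB

Track A: 48,000 × 599 × 1 × 1 = 28,752,000 bytes.
Track B: 24,000 × 599 × 2 × 8 = 230,016,000 bytes.
Track C: 48,000 × 599 × 3 × 1 = 86,256,000 bytes.
Track D: 384,000 × 599 × 2 × 2 = 920,064,000 bytes.
Total = 1,265,088,000 bytes = 1206.5 MiB.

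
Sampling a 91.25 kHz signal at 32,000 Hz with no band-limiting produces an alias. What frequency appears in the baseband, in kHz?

4.75 kHz

Nyquist = 32,000/2 = 16,000 Hz; 91,250 Hz exceeds it.
Alias = |91,250 − 3×32,000| = |91,250 − 96,000| = 4,750 Hz = 4.75 kHz.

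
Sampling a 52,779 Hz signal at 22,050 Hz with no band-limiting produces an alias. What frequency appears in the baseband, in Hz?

8,679 Hz

Nyquist = 22,050/2 = 11,025 Hz; 52,779 Hz exceeds it.
Alias = |52,779 − 2×22,050| = |52,779 − 44,100| = 8,679 Hz.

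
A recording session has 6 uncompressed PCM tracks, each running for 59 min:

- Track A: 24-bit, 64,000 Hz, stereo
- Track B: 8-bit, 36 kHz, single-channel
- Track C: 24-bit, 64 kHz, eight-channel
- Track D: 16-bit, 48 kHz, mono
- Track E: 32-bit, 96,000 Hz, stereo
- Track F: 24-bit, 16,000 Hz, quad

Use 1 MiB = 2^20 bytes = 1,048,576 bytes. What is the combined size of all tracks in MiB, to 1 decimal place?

10168.5 MiB

59 min = 3,540 s.
Track A: 64,000 × 3,540 × 3 × 2 = 1,359,360,000 bytes.
Track B: 36,000 × 3,540 × 1 × 1 = 127,440,000 bytes.
Track C: 64,000 × 3,540 × 3 × 8 = 5,437,440,000 bytes.
Track D: 48,000 × 3,540 × 2 × 1 = 339,840,000 bytes.
Track E: 96,000 × 3,540 × 4 × 2 = 2,718,720,000 bytes.
Track F: 16,000 × 3,540 × 3 × 4 = 679,680,000 bytes.
Total = 10,662,480,000 bytes = 10168.5 MiB.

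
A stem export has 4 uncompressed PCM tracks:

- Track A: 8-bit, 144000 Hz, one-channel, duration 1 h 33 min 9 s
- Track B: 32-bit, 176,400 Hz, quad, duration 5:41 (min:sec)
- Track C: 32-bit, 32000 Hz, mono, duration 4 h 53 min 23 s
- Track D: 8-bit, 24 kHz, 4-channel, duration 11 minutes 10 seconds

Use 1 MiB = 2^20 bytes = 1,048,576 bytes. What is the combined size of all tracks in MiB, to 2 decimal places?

3895.53 MiB

Track A: 1 h 33 min 9 s = 5,589 s; 144,000 × 5,589 × 1 × 1 = 804,816,000 bytes.
Track B: 5:41 (min:sec) = 341 s; 176,400 × 341 × 4 × 4 = 962,438,400 bytes.
Track C: 4 h 53 min 23 s = 17,603 s; 32,000 × 17,603 × 4 × 1 = 2,253,184,000 bytes.
Track D: 11 minutes 10 seconds = 670 s; 24,000 × 670 × 1 × 4 = 64,320,000 bytes.
Total = 4,084,758,400 bytes = 3895.53 MiB.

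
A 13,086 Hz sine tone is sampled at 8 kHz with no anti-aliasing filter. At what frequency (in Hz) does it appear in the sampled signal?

Nyquist = 8,000/2 = 4,000 Hz; 13,086 Hz exceeds it.
Alias = |13,086 − 2×8,000| = |13,086 − 16,000| = 2,914 Hz.

2,914 Hz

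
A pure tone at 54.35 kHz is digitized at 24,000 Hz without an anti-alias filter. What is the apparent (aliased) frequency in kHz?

6.35 kHz

Nyquist = 24,000/2 = 12,000 Hz; 54,350 Hz exceeds it.
Alias = |54,350 − 2×24,000| = |54,350 − 48,000| = 6,350 Hz = 6.35 kHz.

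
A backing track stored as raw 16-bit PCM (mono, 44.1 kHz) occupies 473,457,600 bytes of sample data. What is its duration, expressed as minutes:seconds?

Byte rate = 44,100 × 2 × 1 = 88,200 bytes/s.
Duration = 473,457,600 / 88,200 = 5,368 s.
5,368 s = 89:28.

89:28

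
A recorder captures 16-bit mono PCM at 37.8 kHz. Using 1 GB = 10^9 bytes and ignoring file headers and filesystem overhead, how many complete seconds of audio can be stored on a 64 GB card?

846,560 seconds

Uncompressed byte rate = 37,800 × 2 × 1 = 75,600 bytes/s.
Capacity = 64 × 1,000,000,000 = 64,000,000,000 bytes.
64,000,000,000 / 75,600 ≈ 846560.85 s → 846,560 seconds.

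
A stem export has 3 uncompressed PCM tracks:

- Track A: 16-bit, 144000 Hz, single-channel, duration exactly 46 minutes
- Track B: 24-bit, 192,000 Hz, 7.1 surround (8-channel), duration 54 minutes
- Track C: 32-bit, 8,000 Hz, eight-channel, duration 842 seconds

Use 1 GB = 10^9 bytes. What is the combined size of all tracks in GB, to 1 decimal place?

15.9 GB

Track A: exactly 46 minutes = 2,760 s; 144,000 × 2,760 × 2 × 1 = 794,880,000 bytes.
Track B: 54 minutes = 3,240 s; 192,000 × 3,240 × 3 × 8 = 14,929,920,000 bytes.
Track C: 8,000 × 842 × 4 × 8 = 215,552,000 bytes.
Total = 15,940,352,000 bytes = 15.9 GB.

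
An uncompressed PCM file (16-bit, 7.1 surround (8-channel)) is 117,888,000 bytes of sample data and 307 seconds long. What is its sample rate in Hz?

Bytes = sample_rate × seconds × bytes_per_sample × channels.
sample_rate = 117,888,000 / (307 × 2 × 8) = 117,888,000 / 4,912 = 24,000 Hz.

24,000 Hz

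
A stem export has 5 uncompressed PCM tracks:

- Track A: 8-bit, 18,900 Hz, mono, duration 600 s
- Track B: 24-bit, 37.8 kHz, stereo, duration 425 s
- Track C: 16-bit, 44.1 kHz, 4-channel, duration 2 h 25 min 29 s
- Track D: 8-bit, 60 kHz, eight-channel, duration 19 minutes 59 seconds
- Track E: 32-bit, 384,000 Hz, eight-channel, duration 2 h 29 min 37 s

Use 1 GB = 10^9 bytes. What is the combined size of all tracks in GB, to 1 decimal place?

Track A: 18,900 × 600 × 1 × 1 = 11,340,000 bytes.
Track B: 37,800 × 425 × 3 × 2 = 96,390,000 bytes.
Track C: 2 h 25 min 29 s = 8,729 s; 44,100 × 8,729 × 2 × 4 = 3,079,591,200 bytes.
Track D: 19 minutes 59 seconds = 1,199 s; 60,000 × 1,199 × 1 × 8 = 575,520,000 bytes.
Track E: 2 h 29 min 37 s = 8,977 s; 384,000 × 8,977 × 4 × 8 = 110,309,376,000 bytes.
Total = 114,072,217,200 bytes = 114.1 GB.

114.1 GB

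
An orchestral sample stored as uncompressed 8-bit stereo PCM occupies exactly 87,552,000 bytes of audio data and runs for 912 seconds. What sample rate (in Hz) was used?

48,000 Hz

Bytes = sample_rate × seconds × bytes_per_sample × channels.
sample_rate = 87,552,000 / (912 × 1 × 2) = 87,552,000 / 1,824 = 48,000 Hz.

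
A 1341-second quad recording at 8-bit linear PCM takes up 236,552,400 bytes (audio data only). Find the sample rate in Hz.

44,100 Hz

Bytes = sample_rate × seconds × bytes_per_sample × channels.
sample_rate = 236,552,400 / (1,341 × 1 × 4) = 236,552,400 / 5,364 = 44,100 Hz.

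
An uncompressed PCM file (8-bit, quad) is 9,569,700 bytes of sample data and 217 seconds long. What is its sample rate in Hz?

11,025 Hz

Bytes = sample_rate × seconds × bytes_per_sample × channels.
sample_rate = 9,569,700 / (217 × 1 × 4) = 9,569,700 / 868 = 11,025 Hz.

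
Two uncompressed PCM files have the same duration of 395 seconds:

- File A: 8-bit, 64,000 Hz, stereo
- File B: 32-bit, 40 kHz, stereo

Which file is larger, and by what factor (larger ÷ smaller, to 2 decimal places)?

File B, by a factor of 2.50

File A: 64,000 × 1 × 2 = 128,000 bytes/s.
File B: 40,000 × 4 × 2 = 320,000 bytes/s.
File B is larger; ratio = 126,400,000 / 50,560,000 = 2.50.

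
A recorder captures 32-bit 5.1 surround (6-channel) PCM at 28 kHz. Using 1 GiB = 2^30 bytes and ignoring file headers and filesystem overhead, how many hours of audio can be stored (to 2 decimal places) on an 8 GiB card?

Uncompressed byte rate = 28,000 × 4 × 6 = 672,000 bytes/s.
Capacity = 8 × 1,073,741,824 = 8,589,934,592 bytes.
8,589,934,592 / 672,000 ≈ 12782.64 s → 3.55 hours.

3.55 hours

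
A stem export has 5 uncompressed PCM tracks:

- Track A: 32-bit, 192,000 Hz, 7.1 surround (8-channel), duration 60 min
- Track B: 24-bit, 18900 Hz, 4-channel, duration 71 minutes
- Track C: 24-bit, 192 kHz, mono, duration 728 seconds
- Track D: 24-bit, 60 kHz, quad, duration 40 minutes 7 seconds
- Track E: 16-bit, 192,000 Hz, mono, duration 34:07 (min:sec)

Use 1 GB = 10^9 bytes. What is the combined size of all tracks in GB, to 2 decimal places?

26.02 GB

Track A: 60 min = 3,600 s; 192,000 × 3,600 × 4 × 8 = 22,118,400,000 bytes.
Track B: 71 minutes = 4,260 s; 18,900 × 4,260 × 3 × 4 = 966,168,000 bytes.
Track C: 192,000 × 728 × 3 × 1 = 419,328,000 bytes.
Track D: 40 minutes 7 seconds = 2,407 s; 60,000 × 2,407 × 3 × 4 = 1,733,040,000 bytes.
Track E: 34:07 (min:sec) = 2,047 s; 192,000 × 2,047 × 2 × 1 = 786,048,000 bytes.
Total = 26,022,984,000 bytes = 26.02 GB.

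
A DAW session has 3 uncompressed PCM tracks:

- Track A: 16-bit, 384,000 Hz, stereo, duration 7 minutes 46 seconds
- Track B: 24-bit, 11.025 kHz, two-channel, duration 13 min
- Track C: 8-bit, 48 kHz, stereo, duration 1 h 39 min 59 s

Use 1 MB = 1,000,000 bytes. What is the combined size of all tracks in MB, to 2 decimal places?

Track A: 7 minutes 46 seconds = 466 s; 384,000 × 466 × 2 × 2 = 715,776,000 bytes.
Track B: 13 min = 780 s; 11,025 × 780 × 3 × 2 = 51,597,000 bytes.
Track C: 1 h 39 min 59 s = 5,999 s; 48,000 × 5,999 × 1 × 2 = 575,904,000 bytes.
Total = 1,343,277,000 bytes = 1343.28 MB.

1343.28 MB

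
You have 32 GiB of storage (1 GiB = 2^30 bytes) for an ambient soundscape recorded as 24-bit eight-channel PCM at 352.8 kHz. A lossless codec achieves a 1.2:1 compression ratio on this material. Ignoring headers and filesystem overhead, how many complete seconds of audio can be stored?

Uncompressed byte rate = 352,800 × 3 × 8 = 8,467,200 bytes/s.
After 1.2:1 compression, effective rate ≈ 7056000 bytes/s.
Capacity = 32 × 1,073,741,824 = 34,359,738,368 bytes.
34,359,738,368 / effective rate ≈ 4869.58 s → 4,869 seconds.

4,869 seconds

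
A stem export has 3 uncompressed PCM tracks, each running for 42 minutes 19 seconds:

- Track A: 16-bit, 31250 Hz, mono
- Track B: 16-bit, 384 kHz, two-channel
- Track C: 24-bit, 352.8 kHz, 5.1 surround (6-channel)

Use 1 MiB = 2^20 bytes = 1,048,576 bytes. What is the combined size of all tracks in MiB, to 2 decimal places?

42 minutes 19 seconds = 2,539 s.
Track A: 31,250 × 2,539 × 2 × 1 = 158,687,500 bytes.
Track B: 384,000 × 2,539 × 2 × 2 = 3,899,904,000 bytes.
Track C: 352,800 × 2,539 × 3 × 6 = 16,123,665,600 bytes.
Total = 20,182,257,100 bytes = 19247.30 MiB.

19247.30 MiB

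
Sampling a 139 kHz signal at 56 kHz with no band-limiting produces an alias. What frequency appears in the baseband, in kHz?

Nyquist = 56,000/2 = 28,000 Hz; 139,000 Hz exceeds it.
Alias = |139,000 − 2×56,000| = |139,000 − 112,000| = 27,000 Hz = 27 kHz.

27 kHz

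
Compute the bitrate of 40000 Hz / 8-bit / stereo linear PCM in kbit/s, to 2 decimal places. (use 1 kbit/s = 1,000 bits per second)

640.00 kbit/s

Bit rate = 40,000 × 8 × 2 = 640,000 bits/s.
= 640.00 kbit/s.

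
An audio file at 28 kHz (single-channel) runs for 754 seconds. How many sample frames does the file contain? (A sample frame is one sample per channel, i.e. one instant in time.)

28,000 samples/s × 754 s = 21,112,000 frames.

21,112,000 sample frames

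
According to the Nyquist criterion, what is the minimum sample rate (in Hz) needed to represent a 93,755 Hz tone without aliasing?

187,510 Hz

Minimum sample rate = 2 × 93,755 Hz = 187,510 Hz.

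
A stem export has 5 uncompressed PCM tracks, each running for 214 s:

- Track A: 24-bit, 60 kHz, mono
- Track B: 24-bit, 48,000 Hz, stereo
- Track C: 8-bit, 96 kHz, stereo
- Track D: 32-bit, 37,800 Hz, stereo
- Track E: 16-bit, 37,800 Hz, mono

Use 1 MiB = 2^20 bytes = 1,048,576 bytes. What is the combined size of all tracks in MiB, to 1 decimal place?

211.8 MiB

Track A: 60,000 × 214 × 3 × 1 = 38,520,000 bytes.
Track B: 48,000 × 214 × 3 × 2 = 61,632,000 bytes.
Track C: 96,000 × 214 × 1 × 2 = 41,088,000 bytes.
Track D: 37,800 × 214 × 4 × 2 = 64,713,600 bytes.
Track E: 37,800 × 214 × 2 × 1 = 16,178,400 bytes.
Total = 222,132,000 bytes = 211.8 MiB.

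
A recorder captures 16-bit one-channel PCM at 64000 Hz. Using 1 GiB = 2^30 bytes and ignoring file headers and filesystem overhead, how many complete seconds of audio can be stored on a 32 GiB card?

Uncompressed byte rate = 64,000 × 2 × 1 = 128,000 bytes/s.
Capacity = 32 × 1,073,741,824 = 34,359,738,368 bytes.
34,359,738,368 / 128,000 ≈ 268435.46 s → 268,435 seconds.

268,435 seconds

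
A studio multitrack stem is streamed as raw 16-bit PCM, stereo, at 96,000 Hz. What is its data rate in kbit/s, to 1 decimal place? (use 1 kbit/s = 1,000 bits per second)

Bit rate = 96,000 × 16 × 2 = 3,072,000 bits/s.
= 3072.0 kbit/s.

3072.0 kbit/s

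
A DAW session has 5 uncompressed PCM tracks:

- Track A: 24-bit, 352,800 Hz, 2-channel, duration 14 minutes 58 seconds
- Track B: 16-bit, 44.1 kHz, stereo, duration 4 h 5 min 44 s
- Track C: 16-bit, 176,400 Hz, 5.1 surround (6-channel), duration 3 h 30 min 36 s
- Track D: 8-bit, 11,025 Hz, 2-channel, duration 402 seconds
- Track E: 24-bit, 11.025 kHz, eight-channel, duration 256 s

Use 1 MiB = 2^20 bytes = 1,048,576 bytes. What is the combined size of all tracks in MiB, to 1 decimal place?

29875.0 MiB

Track A: 14 minutes 58 seconds = 898 s; 352,800 × 898 × 3 × 2 = 1,900,886,400 bytes.
Track B: 4 h 5 min 44 s = 14,744 s; 44,100 × 14,744 × 2 × 2 = 2,600,841,600 bytes.
Track C: 3 h 30 min 36 s = 12,636 s; 176,400 × 12,636 × 2 × 6 = 26,747,884,800 bytes.
Track D: 11,025 × 402 × 1 × 2 = 8,864,100 bytes.
Track E: 11,025 × 256 × 3 × 8 = 67,737,600 bytes.
Total = 31,326,214,500 bytes = 29875.0 MiB.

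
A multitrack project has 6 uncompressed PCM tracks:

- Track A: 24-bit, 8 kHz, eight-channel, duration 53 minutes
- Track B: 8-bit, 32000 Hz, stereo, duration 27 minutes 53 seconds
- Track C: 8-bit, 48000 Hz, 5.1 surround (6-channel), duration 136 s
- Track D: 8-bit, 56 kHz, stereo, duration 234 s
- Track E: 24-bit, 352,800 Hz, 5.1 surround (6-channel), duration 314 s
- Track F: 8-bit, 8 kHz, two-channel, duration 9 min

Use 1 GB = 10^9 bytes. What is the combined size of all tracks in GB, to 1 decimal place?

2.8 GB

Track A: 53 minutes = 3,180 s; 8,000 × 3,180 × 3 × 8 = 610,560,000 bytes.
Track B: 27 minutes 53 seconds = 1,673 s; 32,000 × 1,673 × 1 × 2 = 107,072,000 bytes.
Track C: 48,000 × 136 × 1 × 6 = 39,168,000 bytes.
Track D: 56,000 × 234 × 1 × 2 = 26,208,000 bytes.
Track E: 352,800 × 314 × 3 × 6 = 1,994,025,600 bytes.
Track F: 9 min = 540 s; 8,000 × 540 × 1 × 2 = 8,640,000 bytes.
Total = 2,785,673,600 bytes = 2.8 GB.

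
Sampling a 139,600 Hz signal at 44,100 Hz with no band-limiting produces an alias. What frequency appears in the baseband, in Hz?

Nyquist = 44,100/2 = 22,050 Hz; 139,600 Hz exceeds it.
Alias = |139,600 − 3×44,100| = |139,600 − 132,300| = 7,300 Hz.

7,300 Hz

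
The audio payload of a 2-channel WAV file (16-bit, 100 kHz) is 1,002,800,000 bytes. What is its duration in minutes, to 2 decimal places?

Byte rate = 100,000 × 2 × 2 = 400,000 bytes/s.
Duration = 1,002,800,000 / 400,000 = 2,507 s.
2,507 s / 60 = 41.78 minutes.

41.78 minutes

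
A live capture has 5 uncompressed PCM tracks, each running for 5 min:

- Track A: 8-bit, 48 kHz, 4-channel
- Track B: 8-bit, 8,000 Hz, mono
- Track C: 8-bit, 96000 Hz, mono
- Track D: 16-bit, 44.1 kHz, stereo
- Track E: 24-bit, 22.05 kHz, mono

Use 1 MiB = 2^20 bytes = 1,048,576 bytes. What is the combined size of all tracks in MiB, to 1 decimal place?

5 min = 300 s.
Track A: 48,000 × 300 × 1 × 4 = 57,600,000 bytes.
Track B: 8,000 × 300 × 1 × 1 = 2,400,000 bytes.
Track C: 96,000 × 300 × 1 × 1 = 28,800,000 bytes.
Track D: 44,100 × 300 × 2 × 2 = 52,920,000 bytes.
Track E: 22,050 × 300 × 3 × 1 = 19,845,000 bytes.
Total = 161,565,000 bytes = 154.1 MiB.

154.1 MiB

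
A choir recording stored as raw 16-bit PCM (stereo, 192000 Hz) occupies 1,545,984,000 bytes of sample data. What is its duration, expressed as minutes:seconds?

Byte rate = 192,000 × 2 × 2 = 768,000 bytes/s.
Duration = 1,545,984,000 / 768,000 = 2,013 s.
2,013 s = 33:33.

33:33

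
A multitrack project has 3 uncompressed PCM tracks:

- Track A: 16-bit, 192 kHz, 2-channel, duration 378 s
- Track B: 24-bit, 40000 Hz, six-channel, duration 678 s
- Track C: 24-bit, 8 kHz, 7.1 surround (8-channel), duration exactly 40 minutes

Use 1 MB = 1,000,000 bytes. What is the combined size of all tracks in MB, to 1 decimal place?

1239.3 MB

Track A: 192,000 × 378 × 2 × 2 = 290,304,000 bytes.
Track B: 40,000 × 678 × 3 × 6 = 488,160,000 bytes.
Track C: exactly 40 minutes = 2,400 s; 8,000 × 2,400 × 3 × 8 = 460,800,000 bytes.
Total = 1,239,264,000 bytes = 1239.3 MB.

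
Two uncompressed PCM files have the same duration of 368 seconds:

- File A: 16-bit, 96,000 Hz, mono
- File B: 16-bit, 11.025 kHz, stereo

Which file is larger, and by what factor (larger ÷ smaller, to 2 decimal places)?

File A: 96,000 × 2 × 1 = 192,000 bytes/s.
File B: 11,025 × 2 × 2 = 44,100 bytes/s.
File A is larger; ratio = 70,656,000 / 16,228,800 = 4.35.

File A, by a factor of 4.35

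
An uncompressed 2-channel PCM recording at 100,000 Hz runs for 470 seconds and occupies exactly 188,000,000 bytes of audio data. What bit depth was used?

Bytes per sample = 188,000,000 / (100,000 × 470 × 2) = 188,000,000 / 94,000,000 = 2.
Bit depth = 2 × 8 = 16 bits.

16 bits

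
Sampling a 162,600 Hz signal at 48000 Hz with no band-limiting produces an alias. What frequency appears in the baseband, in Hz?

Nyquist = 48,000/2 = 24,000 Hz; 162,600 Hz exceeds it.
Alias = |162,600 − 3×48,000| = |162,600 − 144,000| = 18,600 Hz.

18,600 Hz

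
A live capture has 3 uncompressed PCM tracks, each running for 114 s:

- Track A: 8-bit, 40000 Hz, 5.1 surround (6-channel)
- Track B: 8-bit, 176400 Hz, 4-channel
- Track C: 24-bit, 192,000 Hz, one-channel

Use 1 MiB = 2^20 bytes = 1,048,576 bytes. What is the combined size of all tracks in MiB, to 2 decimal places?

Track A: 40,000 × 114 × 1 × 6 = 27,360,000 bytes.
Track B: 176,400 × 114 × 1 × 4 = 80,438,400 bytes.
Track C: 192,000 × 114 × 3 × 1 = 65,664,000 bytes.
Total = 173,462,400 bytes = 165.43 MiB.

165.43 MiB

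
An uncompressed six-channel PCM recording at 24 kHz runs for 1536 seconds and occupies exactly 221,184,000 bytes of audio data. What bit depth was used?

8 bits

Bytes per sample = 221,184,000 / (24,000 × 1,536 × 6) = 221,184,000 / 221,184,000 = 1.
Bit depth = 1 × 8 = 8 bits.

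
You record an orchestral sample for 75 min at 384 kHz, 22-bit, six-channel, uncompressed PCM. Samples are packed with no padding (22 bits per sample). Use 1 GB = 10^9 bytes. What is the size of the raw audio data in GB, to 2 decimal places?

Duration = 75 min = 4,500 s.
Bits = 384,000 × 4,500 × 22 × 6 = 228,096,000,000 bits = 28,512,000,000 bytes.
28,512,000,000 / 1,000,000,000 = 28.51 GB.

28.51 GB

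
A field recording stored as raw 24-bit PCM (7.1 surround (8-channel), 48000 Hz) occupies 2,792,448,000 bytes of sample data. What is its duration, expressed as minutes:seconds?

Byte rate = 48,000 × 3 × 8 = 1,152,000 bytes/s.
Duration = 2,792,448,000 / 1,152,000 = 2,424 s.
2,424 s = 40:24.

40:24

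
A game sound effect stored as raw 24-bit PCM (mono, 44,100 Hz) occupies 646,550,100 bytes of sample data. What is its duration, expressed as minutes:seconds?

81:27

Byte rate = 44,100 × 3 × 1 = 132,300 bytes/s.
Duration = 646,550,100 / 132,300 = 4,887 s.
4,887 s = 81:27.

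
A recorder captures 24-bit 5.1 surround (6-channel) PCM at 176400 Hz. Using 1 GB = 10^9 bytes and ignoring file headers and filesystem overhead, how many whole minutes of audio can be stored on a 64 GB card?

335 minutes

Uncompressed byte rate = 176,400 × 3 × 6 = 3,175,200 bytes/s.
Capacity = 64 × 1,000,000,000 = 64,000,000,000 bytes.
64,000,000,000 / 3,175,200 ≈ 20156.21 s → 335 minutes.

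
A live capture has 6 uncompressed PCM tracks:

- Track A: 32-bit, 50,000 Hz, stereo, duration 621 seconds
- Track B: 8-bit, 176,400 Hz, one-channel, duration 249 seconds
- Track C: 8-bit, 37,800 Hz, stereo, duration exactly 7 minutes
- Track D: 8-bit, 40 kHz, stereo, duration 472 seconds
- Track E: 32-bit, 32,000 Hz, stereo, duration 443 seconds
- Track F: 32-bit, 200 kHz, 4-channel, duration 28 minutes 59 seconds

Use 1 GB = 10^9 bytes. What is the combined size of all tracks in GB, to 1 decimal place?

6.0 GB

Track A: 50,000 × 621 × 4 × 2 = 248,400,000 bytes.
Track B: 176,400 × 249 × 1 × 1 = 43,923,600 bytes.
Track C: exactly 7 minutes = 420 s; 37,800 × 420 × 1 × 2 = 31,752,000 bytes.
Track D: 40,000 × 472 × 1 × 2 = 37,760,000 bytes.
Track E: 32,000 × 443 × 4 × 2 = 113,408,000 bytes.
Track F: 28 minutes 59 seconds = 1,739 s; 200,000 × 1,739 × 4 × 4 = 5,564,800,000 bytes.
Total = 6,040,043,600 bytes = 6.0 GB.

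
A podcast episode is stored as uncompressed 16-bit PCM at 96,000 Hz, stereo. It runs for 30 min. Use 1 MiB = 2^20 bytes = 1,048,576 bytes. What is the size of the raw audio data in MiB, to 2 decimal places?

659.18 MiB

Duration = 30 min = 1,800 s.
Bytes = 96,000 samples/s × 1,800 s × 2 bytes/sample × 2 ch = 691,200,000 bytes.
691,200,000 / 1,048,576 = 659.18 MiB.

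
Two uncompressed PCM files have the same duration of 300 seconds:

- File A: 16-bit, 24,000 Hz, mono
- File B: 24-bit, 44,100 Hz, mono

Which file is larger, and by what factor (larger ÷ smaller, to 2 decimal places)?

File A: 24,000 × 2 × 1 = 48,000 bytes/s.
File B: 44,100 × 3 × 1 = 132,300 bytes/s.
File B is larger; ratio = 39,690,000 / 14,400,000 = 2.76.

File B, by a factor of 2.76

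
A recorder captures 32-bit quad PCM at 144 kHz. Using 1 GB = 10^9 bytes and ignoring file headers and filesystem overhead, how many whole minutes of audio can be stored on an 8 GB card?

57 minutes

Uncompressed byte rate = 144,000 × 4 × 4 = 2,304,000 bytes/s.
Capacity = 8 × 1,000,000,000 = 8,000,000,000 bytes.
8,000,000,000 / 2,304,000 ≈ 3472.22 s → 57 minutes.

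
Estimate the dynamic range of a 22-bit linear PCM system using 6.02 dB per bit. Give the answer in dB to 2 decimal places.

132.44 dB

22 × 6.02 = 132.44 dB.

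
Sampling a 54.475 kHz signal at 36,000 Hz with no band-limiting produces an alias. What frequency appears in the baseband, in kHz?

Nyquist = 36,000/2 = 18,000 Hz; 54,475 Hz exceeds it.
Alias = |54,475 − 2×36,000| = |54,475 − 72,000| = 17,525 Hz = 17.525 kHz.

17.525 kHz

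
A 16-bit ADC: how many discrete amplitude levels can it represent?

65,536 levels

2^16 = 65,536.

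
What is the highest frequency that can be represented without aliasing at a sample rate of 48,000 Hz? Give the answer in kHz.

Nyquist frequency = sample rate / 2 = 48,000 / 2 = 24 kHz.

24 kHz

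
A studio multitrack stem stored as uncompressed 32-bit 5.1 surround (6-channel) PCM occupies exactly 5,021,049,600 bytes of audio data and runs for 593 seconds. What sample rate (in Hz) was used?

352,800 Hz

Bytes = sample_rate × seconds × bytes_per_sample × channels.
sample_rate = 5,021,049,600 / (593 × 4 × 6) = 5,021,049,600 / 14,232 = 352,800 Hz.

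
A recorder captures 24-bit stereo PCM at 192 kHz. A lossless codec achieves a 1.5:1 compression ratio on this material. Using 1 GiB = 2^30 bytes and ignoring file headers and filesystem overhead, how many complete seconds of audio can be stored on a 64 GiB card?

Uncompressed byte rate = 192,000 × 3 × 2 = 1,152,000 bytes/s.
After 1.5:1 compression, effective rate ≈ 768000 bytes/s.
Capacity = 64 × 1,073,741,824 = 68,719,476,736 bytes.
68,719,476,736 / effective rate ≈ 89478.49 s → 89,478 seconds.

89,478 seconds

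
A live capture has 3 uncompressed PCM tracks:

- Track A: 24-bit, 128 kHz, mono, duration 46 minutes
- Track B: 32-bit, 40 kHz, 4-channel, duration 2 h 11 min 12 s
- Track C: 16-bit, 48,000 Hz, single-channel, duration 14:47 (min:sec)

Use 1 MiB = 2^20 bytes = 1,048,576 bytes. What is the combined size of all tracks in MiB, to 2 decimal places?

Track A: 46 minutes = 2,760 s; 128,000 × 2,760 × 3 × 1 = 1,059,840,000 bytes.
Track B: 2 h 11 min 12 s = 7,872 s; 40,000 × 7,872 × 4 × 4 = 5,038,080,000 bytes.
Track C: 14:47 (min:sec) = 887 s; 48,000 × 887 × 2 × 1 = 85,152,000 bytes.
Total = 6,183,072,000 bytes = 5896.64 MiB.

5896.64 MiB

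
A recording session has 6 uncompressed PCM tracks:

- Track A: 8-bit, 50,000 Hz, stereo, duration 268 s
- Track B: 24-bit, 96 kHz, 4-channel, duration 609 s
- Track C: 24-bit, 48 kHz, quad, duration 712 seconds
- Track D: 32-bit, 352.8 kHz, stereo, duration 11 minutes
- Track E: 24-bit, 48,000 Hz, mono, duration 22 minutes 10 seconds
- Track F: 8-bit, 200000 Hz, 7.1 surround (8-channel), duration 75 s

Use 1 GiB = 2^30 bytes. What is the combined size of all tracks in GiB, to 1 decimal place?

3.1 GiB

Track A: 50,000 × 268 × 1 × 2 = 26,800,000 bytes.
Track B: 96,000 × 609 × 3 × 4 = 701,568,000 bytes.
Track C: 48,000 × 712 × 3 × 4 = 410,112,000 bytes.
Track D: 11 minutes = 660 s; 352,800 × 660 × 4 × 2 = 1,862,784,000 bytes.
Track E: 22 minutes 10 seconds = 1,330 s; 48,000 × 1,330 × 3 × 1 = 191,520,000 bytes.
Track F: 200,000 × 75 × 1 × 8 = 120,000,000 bytes.
Total = 3,312,784,000 bytes = 3.1 GiB.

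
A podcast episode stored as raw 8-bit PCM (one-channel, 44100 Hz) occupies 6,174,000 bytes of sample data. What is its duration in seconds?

Byte rate = 44,100 × 1 × 1 = 44,100 bytes/s.
Duration = 6,174,000 / 44,100 = 140 s.

140 seconds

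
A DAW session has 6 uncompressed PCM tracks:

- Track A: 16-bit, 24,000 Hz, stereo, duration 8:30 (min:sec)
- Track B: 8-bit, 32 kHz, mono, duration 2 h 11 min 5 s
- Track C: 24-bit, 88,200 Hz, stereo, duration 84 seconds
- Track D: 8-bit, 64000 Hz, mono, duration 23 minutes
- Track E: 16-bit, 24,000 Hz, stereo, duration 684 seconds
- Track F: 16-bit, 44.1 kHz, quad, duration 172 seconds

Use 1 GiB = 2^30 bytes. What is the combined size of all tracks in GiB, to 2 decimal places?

Track A: 8:30 (min:sec) = 510 s; 24,000 × 510 × 2 × 2 = 48,960,000 bytes.
Track B: 2 h 11 min 5 s = 7,865 s; 32,000 × 7,865 × 1 × 1 = 251,680,000 bytes.
Track C: 88,200 × 84 × 3 × 2 = 44,452,800 bytes.
Track D: 23 minutes = 1,380 s; 64,000 × 1,380 × 1 × 1 = 88,320,000 bytes.
Track E: 24,000 × 684 × 2 × 2 = 65,664,000 bytes.
Track F: 44,100 × 172 × 2 × 4 = 60,681,600 bytes.
Total = 559,758,400 bytes = 0.52 GiB.

0.52 GiB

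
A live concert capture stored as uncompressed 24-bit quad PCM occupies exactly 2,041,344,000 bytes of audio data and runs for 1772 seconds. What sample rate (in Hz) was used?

Bytes = sample_rate × seconds × bytes_per_sample × channels.
sample_rate = 2,041,344,000 / (1,772 × 3 × 4) = 2,041,344,000 / 21,264 = 96,000 Hz.

96,000 Hz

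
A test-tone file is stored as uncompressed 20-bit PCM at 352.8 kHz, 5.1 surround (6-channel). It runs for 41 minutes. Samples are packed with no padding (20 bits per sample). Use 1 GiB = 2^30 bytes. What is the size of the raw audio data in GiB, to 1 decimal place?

Duration = 41 minutes = 2,460 s.
Bits = 352,800 × 2,460 × 20 × 6 = 104,146,560,000 bits = 13,018,320,000 bytes.
13,018,320,000 / 1,073,741,824 = 12.1 GiB.

12.1 GiB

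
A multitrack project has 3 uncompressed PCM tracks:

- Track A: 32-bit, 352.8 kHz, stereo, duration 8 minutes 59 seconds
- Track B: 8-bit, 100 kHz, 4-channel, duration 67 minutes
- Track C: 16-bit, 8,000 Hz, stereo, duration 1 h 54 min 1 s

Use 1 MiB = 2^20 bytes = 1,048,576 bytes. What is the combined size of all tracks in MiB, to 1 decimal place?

3193.1 MiB

Track A: 8 minutes 59 seconds = 539 s; 352,800 × 539 × 4 × 2 = 1,521,273,600 bytes.
Track B: 67 minutes = 4,020 s; 100,000 × 4,020 × 1 × 4 = 1,608,000,000 bytes.
Track C: 1 h 54 min 1 s = 6,841 s; 8,000 × 6,841 × 2 × 2 = 218,912,000 bytes.
Total = 3,348,185,600 bytes = 3193.1 MiB.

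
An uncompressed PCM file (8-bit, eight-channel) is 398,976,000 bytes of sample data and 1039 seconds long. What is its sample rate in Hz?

Bytes = sample_rate × seconds × bytes_per_sample × channels.
sample_rate = 398,976,000 / (1,039 × 1 × 8) = 398,976,000 / 8,312 = 48,000 Hz.

48,000 Hz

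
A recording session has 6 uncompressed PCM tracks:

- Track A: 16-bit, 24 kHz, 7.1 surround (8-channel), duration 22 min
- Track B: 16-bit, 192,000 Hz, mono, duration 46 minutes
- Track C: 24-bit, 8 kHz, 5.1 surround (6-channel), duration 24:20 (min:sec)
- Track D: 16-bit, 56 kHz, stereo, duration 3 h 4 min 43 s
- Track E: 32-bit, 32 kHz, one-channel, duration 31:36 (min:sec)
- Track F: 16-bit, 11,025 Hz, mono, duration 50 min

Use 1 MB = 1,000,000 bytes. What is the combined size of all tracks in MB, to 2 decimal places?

4568.39 MB

Track A: 22 min = 1,320 s; 24,000 × 1,320 × 2 × 8 = 506,880,000 bytes.
Track B: 46 minutes = 2,760 s; 192,000 × 2,760 × 2 × 1 = 1,059,840,000 bytes.
Track C: 24:20 (min:sec) = 1,460 s; 8,000 × 1,460 × 3 × 6 = 210,240,000 bytes.
Track D: 3 h 4 min 43 s = 11,083 s; 56,000 × 11,083 × 2 × 2 = 2,482,592,000 bytes.
Track E: 31:36 (min:sec) = 1,896 s; 32,000 × 1,896 × 4 × 1 = 242,688,000 bytes.
Track F: 50 min = 3,000 s; 11,025 × 3,000 × 2 × 1 = 66,150,000 bytes.
Total = 4,568,390,000 bytes = 4568.39 MB.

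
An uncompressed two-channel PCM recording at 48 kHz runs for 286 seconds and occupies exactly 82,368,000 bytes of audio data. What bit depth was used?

Bytes per sample = 82,368,000 / (48,000 × 286 × 2) = 82,368,000 / 27,456,000 = 3.
Bit depth = 3 × 8 = 24 bits.

24 bits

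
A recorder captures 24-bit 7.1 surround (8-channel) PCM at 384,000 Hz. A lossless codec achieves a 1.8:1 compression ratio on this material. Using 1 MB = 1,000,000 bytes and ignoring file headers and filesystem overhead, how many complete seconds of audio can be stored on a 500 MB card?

Uncompressed byte rate = 384,000 × 3 × 8 = 9,216,000 bytes/s.
After 1.8:1 compression, effective rate ≈ 5120000 bytes/s.
Capacity = 500 × 1,000,000 = 500,000,000 bytes.
500,000,000 / effective rate ≈ 97.66 s → 97 seconds.

97 seconds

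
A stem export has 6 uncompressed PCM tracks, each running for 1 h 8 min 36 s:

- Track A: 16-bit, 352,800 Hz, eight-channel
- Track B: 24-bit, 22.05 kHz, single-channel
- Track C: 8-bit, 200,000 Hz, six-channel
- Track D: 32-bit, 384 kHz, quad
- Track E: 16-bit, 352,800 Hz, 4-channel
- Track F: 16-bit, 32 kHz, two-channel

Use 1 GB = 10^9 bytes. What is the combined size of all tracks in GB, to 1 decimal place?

65.9 GB

1 h 8 min 36 s = 4,116 s.
Track A: 352,800 × 4,116 × 2 × 8 = 23,233,996,800 bytes.
Track B: 22,050 × 4,116 × 3 × 1 = 272,273,400 bytes.
Track C: 200,000 × 4,116 × 1 × 6 = 4,939,200,000 bytes.
Track D: 384,000 × 4,116 × 4 × 4 = 25,288,704,000 bytes.
Track E: 352,800 × 4,116 × 2 × 4 = 11,616,998,400 bytes.
Track F: 32,000 × 4,116 × 2 × 2 = 526,848,000 bytes.
Total = 65,878,020,600 bytes = 65.9 GB.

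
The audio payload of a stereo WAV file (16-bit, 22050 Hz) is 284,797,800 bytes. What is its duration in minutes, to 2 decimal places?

Byte rate = 22,050 × 2 × 2 = 88,200 bytes/s.
Duration = 284,797,800 / 88,200 = 3,229 s.
3,229 s / 60 = 53.82 minutes.

53.82 minutes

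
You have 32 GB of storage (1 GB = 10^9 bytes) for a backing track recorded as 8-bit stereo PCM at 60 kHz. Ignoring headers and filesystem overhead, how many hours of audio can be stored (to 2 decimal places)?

74.07 hours

Uncompressed byte rate = 60,000 × 1 × 2 = 120,000 bytes/s.
Capacity = 32 × 1,000,000,000 = 32,000,000,000 bytes.
32,000,000,000 / 120,000 ≈ 266666.67 s → 74.07 hours.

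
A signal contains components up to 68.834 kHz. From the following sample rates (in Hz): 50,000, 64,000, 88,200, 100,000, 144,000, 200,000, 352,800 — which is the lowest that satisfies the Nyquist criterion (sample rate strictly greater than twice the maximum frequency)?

Need sample rate > 2 × 68,834 = 137,668 Hz.
Lowest listed rate above 137,668 Hz is 144,000 Hz.

144,000 Hz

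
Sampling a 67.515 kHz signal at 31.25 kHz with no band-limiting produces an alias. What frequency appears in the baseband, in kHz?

Nyquist = 31,250/2 = 15,625 Hz; 67,515 Hz exceeds it.
Alias = |67,515 − 2×31,250| = |67,515 − 62,500| = 5,015 Hz = 5.015 kHz.

5.015 kHz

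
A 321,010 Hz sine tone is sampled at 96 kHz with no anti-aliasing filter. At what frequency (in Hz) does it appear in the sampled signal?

33,010 Hz

Nyquist = 96,000/2 = 48,000 Hz; 321,010 Hz exceeds it.
Alias = |321,010 − 3×96,000| = |321,010 − 288,000| = 33,010 Hz.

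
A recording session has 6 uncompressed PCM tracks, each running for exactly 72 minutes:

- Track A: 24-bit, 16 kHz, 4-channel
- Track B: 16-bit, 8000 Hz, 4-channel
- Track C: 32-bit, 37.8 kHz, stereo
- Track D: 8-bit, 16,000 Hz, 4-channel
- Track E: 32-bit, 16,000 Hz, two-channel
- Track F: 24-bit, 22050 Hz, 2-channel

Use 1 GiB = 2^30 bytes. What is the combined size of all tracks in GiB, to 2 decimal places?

3.55 GiB

exactly 72 minutes = 4,320 s.
Track A: 16,000 × 4,320 × 3 × 4 = 829,440,000 bytes.
Track B: 8,000 × 4,320 × 2 × 4 = 276,480,000 bytes.
Track C: 37,800 × 4,320 × 4 × 2 = 1,306,368,000 bytes.
Track D: 16,000 × 4,320 × 1 × 4 = 276,480,000 bytes.
Track E: 16,000 × 4,320 × 4 × 2 = 552,960,000 bytes.
Track F: 22,050 × 4,320 × 3 × 2 = 571,536,000 bytes.
Total = 3,813,264,000 bytes = 3.55 GiB.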